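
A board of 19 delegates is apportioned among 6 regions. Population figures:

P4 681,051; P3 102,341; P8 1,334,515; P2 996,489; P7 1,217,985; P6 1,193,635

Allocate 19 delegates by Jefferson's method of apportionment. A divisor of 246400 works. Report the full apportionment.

P4: 2; P3: 0; P8: 5; P2: 4; P7: 4; P6: 4

With modified divisor 246400: modified quotas P4 2.764, P3 0.415, P8 5.416, P2 4.044, P7 4.943, P6 4.844.
Rounding down: P4 2, P3 0, P8 5, P2 4, P7 4, P6 4 (total 19).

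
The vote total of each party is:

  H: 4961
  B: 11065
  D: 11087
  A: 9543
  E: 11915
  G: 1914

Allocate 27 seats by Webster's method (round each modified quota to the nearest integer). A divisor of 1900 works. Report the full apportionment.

With modified divisor 1900: modified quotas H 2.611, B 5.824, D 5.835, A 5.023, E 6.271, G 1.007.
Rounding to the nearest integer: H 3, B 6, D 6, A 5, E 6, G 1 (total 27).

H: 3; B: 6; D: 6; A: 5; E: 6; G: 1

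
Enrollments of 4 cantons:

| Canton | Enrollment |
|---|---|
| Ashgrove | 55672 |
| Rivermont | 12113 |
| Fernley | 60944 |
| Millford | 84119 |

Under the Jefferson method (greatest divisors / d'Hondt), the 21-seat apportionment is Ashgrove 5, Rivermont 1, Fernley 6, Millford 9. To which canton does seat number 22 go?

Priority for the next seat is population ÷ (current seats + 1).
Priorities: Ashgrove 9278.667, Rivermont 6056.500, Fernley 8706.286, Millford 8411.900.
Highest priority: Ashgrove.

Ashgrove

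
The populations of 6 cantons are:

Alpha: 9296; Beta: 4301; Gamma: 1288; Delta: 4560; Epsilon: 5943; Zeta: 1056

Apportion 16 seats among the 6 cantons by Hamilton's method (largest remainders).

Alpha: 6, Beta: 2, Gamma: 1, Delta: 3, Epsilon: 3, Zeta: 1

The standard divisor is 26444/16 ≈ 1652.75.
Standard quotas: Alpha 5.6246, Beta 2.6023, Gamma 0.7793, Delta 2.7590, Epsilon 3.5958, Zeta 0.6389.
Lower quotas: Alpha 5, Beta 2, Gamma 0, Delta 2, Epsilon 3, Zeta 0 (sum 12, leaving 4 seats).
Remainders in descending order: Gamma 0.7793, Delta 0.7590, Zeta 0.6389, Alpha 0.6246, Beta 0.6023, Epsilon 0.5958.
Largest remainders: Gamma, Delta, Zeta, Alpha receive the extra seats.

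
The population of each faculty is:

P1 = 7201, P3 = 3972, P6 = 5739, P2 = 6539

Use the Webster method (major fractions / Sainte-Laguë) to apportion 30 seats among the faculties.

Standard divisor 23451/30 ≈ 781.7; standard quotas: P1 9.212, P3 5.081, P6 7.342, P2 8.365.
Rounding to the nearest integer gives 9, 5, 7, 8 = 29 seats, so the divisor must be adjusted.
With modified divisor 767.25: modified quotas P1 9.385, P3 5.177, P6 7.480, P2 8.523.
Rounding to the nearest integer: P1 9, P3 5, P6 7, P2 9 (total 30).

P1: 9, P3: 5, P6: 7, P2: 9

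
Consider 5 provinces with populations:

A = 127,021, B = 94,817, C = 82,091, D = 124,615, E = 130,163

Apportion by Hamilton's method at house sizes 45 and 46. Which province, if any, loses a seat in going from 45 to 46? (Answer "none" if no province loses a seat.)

At 45 seats: A 10, B 8, C 7, D 10, E 10.
At 46 seats: A 10, B 8, C 7, D 10, E 11.
No province's allocation decreased.

none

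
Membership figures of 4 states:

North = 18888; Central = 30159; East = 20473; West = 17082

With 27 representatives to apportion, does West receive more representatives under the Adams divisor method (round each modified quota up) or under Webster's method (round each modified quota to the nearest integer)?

Adams: North 6, Central 9, East 6, West 6.
Webster: North 6, Central 10, East 6, West 5.
West gets 6 under Adams and 5 under Webster.

Adams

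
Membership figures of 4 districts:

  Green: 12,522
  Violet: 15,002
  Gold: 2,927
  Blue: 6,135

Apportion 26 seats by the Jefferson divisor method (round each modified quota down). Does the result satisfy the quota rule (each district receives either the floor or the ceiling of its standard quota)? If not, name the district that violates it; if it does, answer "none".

none

Standard quotas: Green 8.899, Violet 10.661, Gold 2.080, Blue 4.360.
Jefferson allocation: Green 9, Violet 11, Gold 2, Blue 4.
Every allocation lies between the lower and upper quota.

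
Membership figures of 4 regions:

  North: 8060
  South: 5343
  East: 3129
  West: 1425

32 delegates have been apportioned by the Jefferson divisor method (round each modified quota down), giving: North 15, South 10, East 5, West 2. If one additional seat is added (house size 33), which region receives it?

East

Priority for the next seat is population ÷ (current seats + 1).
Priorities: North 503.750, South 485.727, East 521.500, West 475.000.
Highest priority: East.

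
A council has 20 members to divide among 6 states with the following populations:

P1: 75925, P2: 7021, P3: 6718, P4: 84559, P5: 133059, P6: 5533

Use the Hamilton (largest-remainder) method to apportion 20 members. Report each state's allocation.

Standard divisor: 312815 ÷ 20 ≈ 15640.75.
Standard quotas: P1 4.8543, P2 0.4489, P3 0.4295, P4 5.4063, P5 8.5072, P6 0.3538.
Lower quotas: P1 4, P2 0, P3 0, P4 5, P5 8, P6 0 (sum 17, leaving 3 seats).
Remainders in descending order: P1 0.8543, P5 0.5072, P2 0.4489, P3 0.4295, P4 0.4063, P6 0.3538.
Largest remainders: P1, P5, P2 receive the extra seats.

P1 5, P2 1, P3 0, P4 5, P5 9, P6 0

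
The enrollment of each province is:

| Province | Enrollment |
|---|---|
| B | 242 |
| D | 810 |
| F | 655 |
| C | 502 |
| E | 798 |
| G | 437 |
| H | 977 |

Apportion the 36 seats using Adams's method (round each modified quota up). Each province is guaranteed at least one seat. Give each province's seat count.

B=2, D=7, F=5, C=4, E=6, G=4, H=8

Standard divisor 4421/36 ≈ 122.806; standard quotas: B 1.971, D 6.596, F 5.334, C 4.088, E 6.498, G 3.558, H 7.956.
Rounding up gives 2, 7, 6, 5, 7, 4, 8 = 39 seats, so the divisor must be adjusted.
With modified divisor 134: modified quotas B 1.806, D 6.045, F 4.888, C 3.746, E 5.955, G 3.261, H 7.291.
Rounding up: B 2, D 7, F 5, C 4, E 6, G 4, H 8 (total 36).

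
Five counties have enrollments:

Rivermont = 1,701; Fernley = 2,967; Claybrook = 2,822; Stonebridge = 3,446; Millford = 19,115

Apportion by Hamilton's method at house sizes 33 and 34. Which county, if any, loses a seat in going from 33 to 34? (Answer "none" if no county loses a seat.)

At 33 seats: Rivermont 2, Fernley 3, Claybrook 3, Stonebridge 4, Millford 21.
At 34 seats: Rivermont 2, Fernley 3, Claybrook 3, Stonebridge 4, Millford 22.
No county's allocation decreased.

none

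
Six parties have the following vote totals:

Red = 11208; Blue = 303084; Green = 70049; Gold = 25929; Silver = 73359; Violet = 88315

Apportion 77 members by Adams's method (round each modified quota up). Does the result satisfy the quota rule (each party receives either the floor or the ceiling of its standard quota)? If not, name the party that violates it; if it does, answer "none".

Blue

Standard quotas: Red 1.509, Blue 40.804, Green 9.431, Gold 3.491, Silver 9.876, Violet 11.890.
Adams allocation: Red 2, Blue 39, Green 10, Gold 4, Silver 10, Violet 12.
Blue has quota 40.804 (lower 40, upper 41) but receives 39 — outside the quota interval.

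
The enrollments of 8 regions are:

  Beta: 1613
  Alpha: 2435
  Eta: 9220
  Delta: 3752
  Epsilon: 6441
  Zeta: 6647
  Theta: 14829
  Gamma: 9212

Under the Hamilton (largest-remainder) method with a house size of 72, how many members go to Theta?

20

The standard divisor is 54149/72 ≈ 752.069.
Standard quotas: Beta 2.1447, Alpha 3.2377, Eta 12.2595, Delta 4.9889, Epsilon 8.5644, Zeta 8.8383, Theta 19.7176, Gamma 12.2489.
Lower quotas: Beta 2, Alpha 3, Eta 12, Delta 4, Epsilon 8, Zeta 8, Theta 19, Gamma 12 (sum 68, leaving 4 seats).
Remainders in descending order: Delta 0.9889, Zeta 0.8383, Theta 0.7176, Epsilon 0.5644, Eta 0.2595, Gamma 0.2489, Alpha 0.2377, Beta 0.1447.
The surplus seats go to Delta, Zeta, Theta, Epsilon.
Theta receives 20.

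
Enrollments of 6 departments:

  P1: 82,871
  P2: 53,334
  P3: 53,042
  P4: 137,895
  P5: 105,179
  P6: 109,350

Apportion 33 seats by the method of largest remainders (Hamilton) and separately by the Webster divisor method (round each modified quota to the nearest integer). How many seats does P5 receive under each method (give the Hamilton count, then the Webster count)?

7 and 6

Hamilton: P1 5, P2 3, P3 3, P4 8, P5 7, P6 7.
Webster: P1 5, P2 3, P3 3, P4 9, P5 6, P6 7.
P5 gets 7 under Hamilton and 6 under Webster.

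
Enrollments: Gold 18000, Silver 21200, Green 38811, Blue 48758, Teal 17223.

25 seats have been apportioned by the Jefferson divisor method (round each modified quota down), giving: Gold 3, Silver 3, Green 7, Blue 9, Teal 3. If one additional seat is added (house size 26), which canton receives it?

Priority for the next seat is population ÷ (current seats + 1).
Priorities: Gold 4500.000, Silver 5300.000, Green 4851.375, Blue 4875.800, Teal 4305.750.
Highest priority: Silver.

Silver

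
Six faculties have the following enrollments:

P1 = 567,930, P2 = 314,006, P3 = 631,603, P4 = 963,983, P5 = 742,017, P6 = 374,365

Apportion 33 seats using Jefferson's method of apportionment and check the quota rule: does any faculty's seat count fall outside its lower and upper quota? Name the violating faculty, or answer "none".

Standard quotas: P1 5.215, P2 2.883, P3 5.800, P4 8.851, P5 6.813, P6 3.438.
Jefferson allocation: P1 5, P2 3, P3 6, P4 9, P5 7, P6 3.
Every allocation lies between the lower and upper quota.

none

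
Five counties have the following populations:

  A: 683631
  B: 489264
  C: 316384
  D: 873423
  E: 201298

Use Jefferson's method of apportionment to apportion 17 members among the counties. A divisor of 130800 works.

With modified divisor 130800: modified quotas A 5.227, B 3.741, C 2.419, D 6.678, E 1.539.
Rounding down: A 5, B 3, C 2, D 6, E 1 (total 17).

A=5, B=3, C=2, D=6, E=1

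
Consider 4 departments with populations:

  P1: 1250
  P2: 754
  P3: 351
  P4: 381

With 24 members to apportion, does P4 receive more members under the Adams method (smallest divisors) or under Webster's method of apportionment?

Adams: P1 10, P2 7, P3 3, P4 4.
Webster: P1 11, P2 7, P3 3, P4 3.
P4 gets 4 under Adams and 3 under Webster.

Adams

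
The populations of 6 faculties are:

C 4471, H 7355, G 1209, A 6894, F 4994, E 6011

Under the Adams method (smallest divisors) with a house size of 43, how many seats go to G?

2

Standard divisor 30934/43 ≈ 719.395; standard quotas: C 6.215, H 10.224, G 1.681, A 9.583, F 6.942, E 8.356.
Rounding up gives 7, 11, 2, 10, 7, 9 = 46 seats, so the divisor must be adjusted.
With modified divisor 760: modified quotas C 5.883, H 9.678, G 1.591, A 9.071, F 6.571, E 7.909.
Rounding up: C 6, H 10, G 2, A 10, F 7, E 8 (total 43).
G receives 2.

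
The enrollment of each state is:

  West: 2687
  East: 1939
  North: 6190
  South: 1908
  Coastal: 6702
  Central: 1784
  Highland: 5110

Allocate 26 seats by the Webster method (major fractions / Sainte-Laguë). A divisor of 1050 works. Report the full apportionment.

With modified divisor 1050: modified quotas West 2.559, East 1.847, North 5.895, South 1.817, Coastal 6.383, Central 1.699, Highland 4.867.
Rounding to the nearest integer: West 3, East 2, North 6, South 2, Coastal 6, Central 2, Highland 5 (total 26).

West 3; East 2; North 6; South 2; Coastal 6; Central 2; Highland 5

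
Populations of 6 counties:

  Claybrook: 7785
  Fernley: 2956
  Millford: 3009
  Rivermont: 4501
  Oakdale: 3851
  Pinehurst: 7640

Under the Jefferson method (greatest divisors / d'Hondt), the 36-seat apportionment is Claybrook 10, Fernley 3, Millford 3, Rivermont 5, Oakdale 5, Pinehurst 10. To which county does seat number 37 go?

Millford

Priority for the next seat is population ÷ (current seats + 1).
Priorities: Claybrook 707.727, Fernley 739.000, Millford 752.250, Rivermont 750.167, Oakdale 641.833, Pinehurst 694.545.
Highest priority: Millford.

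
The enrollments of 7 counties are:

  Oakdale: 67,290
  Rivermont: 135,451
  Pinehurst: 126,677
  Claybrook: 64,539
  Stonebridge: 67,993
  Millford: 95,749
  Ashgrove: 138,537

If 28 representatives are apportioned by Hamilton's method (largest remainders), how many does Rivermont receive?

Standard divisor: 696236 ÷ 28 ≈ 24865.571.
Standard quotas: Oakdale 2.7062, Rivermont 5.4473, Pinehurst 5.0945, Claybrook 2.5955, Stonebridge 2.7344, Millford 3.8507, Ashgrove 5.5714.
Lower quotas: Oakdale 2, Rivermont 5, Pinehurst 5, Claybrook 2, Stonebridge 2, Millford 3, Ashgrove 5 (sum 24, leaving 4 seats).
Remainders in descending order: Millford 0.8507, Stonebridge 0.7344, Oakdale 0.7062, Claybrook 0.5955, Ashgrove 0.5714, Rivermont 0.4473, Pinehurst 0.0945.
The surplus seats go to Millford, Stonebridge, Oakdale, Claybrook.
Rivermont receives 5.

5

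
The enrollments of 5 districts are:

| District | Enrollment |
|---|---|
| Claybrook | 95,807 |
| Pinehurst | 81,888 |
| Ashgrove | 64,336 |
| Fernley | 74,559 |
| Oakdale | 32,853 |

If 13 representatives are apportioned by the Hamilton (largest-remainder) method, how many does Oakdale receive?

1

The standard divisor is 349443/13 ≈ 26880.231.
Standard quotas: Claybrook 3.5642, Pinehurst 3.0464, Ashgrove 2.3934, Fernley 2.7737, Oakdale 1.2222.
Lower quotas: Claybrook 3, Pinehurst 3, Ashgrove 2, Fernley 2, Oakdale 1 (sum 11, leaving 2 seats).
Remainders in descending order: Fernley 0.7737, Claybrook 0.5642, Ashgrove 0.3934, Oakdale 0.2222, Pinehurst 0.0464.
The surplus seats go to Fernley, Claybrook.
Oakdale receives 1.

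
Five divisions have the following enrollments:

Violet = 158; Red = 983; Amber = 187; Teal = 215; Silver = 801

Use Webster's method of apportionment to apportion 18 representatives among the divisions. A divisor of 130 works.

With modified divisor 130: modified quotas Violet 1.215, Red 7.562, Amber 1.438, Teal 1.654, Silver 6.162.
Rounding to the nearest integer: Violet 1, Red 8, Amber 1, Teal 2, Silver 6 (total 18).

Violet 1, Red 8, Amber 1, Teal 2, Silver 6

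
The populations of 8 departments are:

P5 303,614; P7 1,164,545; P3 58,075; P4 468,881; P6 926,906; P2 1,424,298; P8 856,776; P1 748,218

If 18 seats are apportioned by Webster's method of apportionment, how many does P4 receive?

Standard divisor 5951313/18 ≈ 330628.5; standard quotas: P5 0.918, P7 3.522, P3 0.176, P4 1.418, P6 2.803, P2 4.308, P8 2.591, P1 2.263.
Rounding to the nearest integer gives P5 1, P7 4, P3 0, P4 1, P6 3, P2 4, P8 3, P1 2 — total 18, matching the house size, so no adjustment is needed.
P4 receives 1.

1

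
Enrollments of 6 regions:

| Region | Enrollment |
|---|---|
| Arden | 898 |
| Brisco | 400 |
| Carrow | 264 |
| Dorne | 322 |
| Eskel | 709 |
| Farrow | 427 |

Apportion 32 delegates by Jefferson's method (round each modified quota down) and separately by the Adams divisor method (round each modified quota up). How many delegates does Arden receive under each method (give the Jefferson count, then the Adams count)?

Jefferson: Arden 10, Brisco 4, Carrow 3, Dorne 3, Eskel 8, Farrow 4.
Adams: Arden 9, Brisco 4, Carrow 3, Dorne 4, Eskel 7, Farrow 5.
Arden gets 10 under Jefferson and 9 under Adams.

10 and 9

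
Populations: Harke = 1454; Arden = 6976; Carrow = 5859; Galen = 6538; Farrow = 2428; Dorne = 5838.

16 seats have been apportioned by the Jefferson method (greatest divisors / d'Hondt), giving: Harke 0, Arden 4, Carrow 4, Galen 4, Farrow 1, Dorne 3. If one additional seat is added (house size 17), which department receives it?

Priority for the next seat is population ÷ (current seats + 1).
Priorities: Harke 1454.000, Arden 1395.200, Carrow 1171.800, Galen 1307.600, Farrow 1214.000, Dorne 1459.500.
Highest priority: Dorne.

Dorne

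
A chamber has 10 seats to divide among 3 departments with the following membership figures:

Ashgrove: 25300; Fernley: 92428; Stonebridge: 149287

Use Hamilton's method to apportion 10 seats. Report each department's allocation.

Standard divisor: 267015 ÷ 10 ≈ 26701.5.
Standard quotas: Ashgrove 0.9475, Fernley 3.4615, Stonebridge 5.5910.
Lower quotas: Ashgrove 0, Fernley 3, Stonebridge 5 (sum 8, leaving 2 seats).
Remainders in descending order: Ashgrove 0.9475, Stonebridge 0.5910, Fernley 0.4615.
The surplus seats go to Ashgrove, Stonebridge.

Ashgrove 1, Fernley 3, Stonebridge 6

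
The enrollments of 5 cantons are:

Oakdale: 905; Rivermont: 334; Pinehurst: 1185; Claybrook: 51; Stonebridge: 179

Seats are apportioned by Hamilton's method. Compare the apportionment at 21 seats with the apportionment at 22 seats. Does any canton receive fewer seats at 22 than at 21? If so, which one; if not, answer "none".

Stonebridge

At 21 seats: Oakdale 7, Rivermont 3, Pinehurst 9, Claybrook 0, Stonebridge 2.
At 22 seats: Oakdale 8, Rivermont 3, Pinehurst 10, Claybrook 0, Stonebridge 1.
Stonebridge drops from 2 to 1.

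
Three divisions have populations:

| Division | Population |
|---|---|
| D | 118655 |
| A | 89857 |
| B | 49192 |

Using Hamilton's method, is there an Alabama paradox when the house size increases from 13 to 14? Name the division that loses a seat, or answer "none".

none

At 13 seats: D 6, A 5, B 2.
At 14 seats: D 6, A 5, B 3.
No division's allocation decreased.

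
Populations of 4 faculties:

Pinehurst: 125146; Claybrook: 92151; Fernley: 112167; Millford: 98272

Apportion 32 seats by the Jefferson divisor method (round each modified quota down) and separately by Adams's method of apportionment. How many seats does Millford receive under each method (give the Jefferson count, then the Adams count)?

7 and 8

Jefferson: Pinehurst 10, Claybrook 7, Fernley 8, Millford 7.
Adams: Pinehurst 9, Claybrook 7, Fernley 8, Millford 8.
Millford gets 7 under Jefferson and 8 under Adams.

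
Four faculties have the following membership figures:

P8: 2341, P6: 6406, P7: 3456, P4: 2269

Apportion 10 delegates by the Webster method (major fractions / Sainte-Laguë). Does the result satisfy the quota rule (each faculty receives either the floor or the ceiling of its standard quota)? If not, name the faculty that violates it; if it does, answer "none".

none

Standard quotas: P8 1.618, P6 4.426, P7 2.388, P4 1.568.
Webster allocation: P8 2, P6 4, P7 2, P4 2.
Every allocation lies between the lower and upper quota.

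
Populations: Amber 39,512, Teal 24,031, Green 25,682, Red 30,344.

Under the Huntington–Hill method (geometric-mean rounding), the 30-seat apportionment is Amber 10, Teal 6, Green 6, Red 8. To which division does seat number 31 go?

Priority for the next seat is population ÷ (√(s·(s+1))).
Priorities: Amber 3767.321, Teal 3708.064, Green 3962.819, Red 3576.075.
Highest priority: Green.

Green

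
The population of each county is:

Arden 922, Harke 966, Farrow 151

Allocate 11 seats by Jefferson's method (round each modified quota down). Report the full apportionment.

Standard divisor 2039/11 ≈ 185.364; standard quotas: Arden 4.974, Harke 5.211, Farrow 0.815.
Rounding down gives 4, 5, 0 = 9 seats, so the divisor must be adjusted.
With modified divisor 160: modified quotas Arden 5.763, Harke 6.037, Farrow 0.944.
Rounding down: Arden 5, Harke 6, Farrow 0 (total 11).

Arden=5, Harke=6, Farrow=0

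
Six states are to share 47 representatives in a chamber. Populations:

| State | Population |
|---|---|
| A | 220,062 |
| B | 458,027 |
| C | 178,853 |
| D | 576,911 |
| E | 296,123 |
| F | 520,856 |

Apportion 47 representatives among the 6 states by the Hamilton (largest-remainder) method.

The standard divisor is 2250832/47 ≈ 47890.043.
Standard quotas: A 4.5952, B 9.5641, C 3.7347, D 12.0466, E 6.1834, F 10.8761.
Lower quotas: A 4, B 9, C 3, D 12, E 6, F 10 (sum 44, leaving 3 seats).
Remainders in descending order: F 0.8761, C 0.7347, A 0.5952, B 0.5641, E 0.1834, D 0.0466.
Largest remainders: F, C, A receive the extra seats.

A: 5, B: 9, C: 4, D: 12, E: 6, F: 11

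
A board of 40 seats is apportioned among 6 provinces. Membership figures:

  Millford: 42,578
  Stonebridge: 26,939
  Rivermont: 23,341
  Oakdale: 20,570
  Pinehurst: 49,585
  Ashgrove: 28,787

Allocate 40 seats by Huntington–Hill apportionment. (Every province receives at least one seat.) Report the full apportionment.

Millford=9, Stonebridge=6, Rivermont=5, Oakdale=4, Pinehurst=10, Ashgrove=6

With divisor 4823: modified quotas Millford 8.828, Stonebridge 5.586, Rivermont 4.840, Oakdale 4.265, Pinehurst 10.281, Ashgrove 5.969.
Geometric-mean thresholds: Millford √(8·9)=8.485, Stonebridge √(5·6)=5.477, Rivermont √(4·5)=4.472, Oakdale √(4·5)=4.472, Pinehurst √(10·11)=10.488, Ashgrove √(5·6)=5.477.
Each quota rounded against its threshold gives Millford 9, Stonebridge 6, Rivermont 5, Oakdale 4, Pinehurst 10, Ashgrove 6 (total 40).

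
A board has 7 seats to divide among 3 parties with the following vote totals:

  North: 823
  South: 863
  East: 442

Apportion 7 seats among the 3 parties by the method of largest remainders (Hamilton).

The standard divisor is 2128/7 = 304.
Standard quotas: North 2.707, South 2.839, East 1.454.
Lower quotas: North 2, South 2, East 1 (sum 5, leaving 2 seats).
Remainders in descending order: South 0.839, North 0.707, East 0.454.
Largest remainders: South, North receive the extra seats.

North=3, South=3, East=1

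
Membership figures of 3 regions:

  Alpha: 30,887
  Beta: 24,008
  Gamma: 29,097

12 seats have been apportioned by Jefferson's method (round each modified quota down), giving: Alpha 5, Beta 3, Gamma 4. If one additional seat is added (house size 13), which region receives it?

Beta

Priority for the next seat is population ÷ (current seats + 1).
Priorities: Alpha 5147.833, Beta 6002.000, Gamma 5819.400.
Highest priority: Beta.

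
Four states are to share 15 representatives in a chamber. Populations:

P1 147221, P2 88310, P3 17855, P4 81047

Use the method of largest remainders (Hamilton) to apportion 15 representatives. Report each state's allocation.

Total 334433; standard divisor 334433/15 ≈ 22295.533.
Standard quotas: P1 6.6032, P2 3.9609, P3 0.8008, P4 3.6351.
Lower quotas: P1 6, P2 3, P3 0, P4 3 (sum 12, leaving 3 seats).
Remainders in descending order: P2 0.9609, P3 0.8008, P4 0.6351, P1 0.6032.
The surplus seats go to P2, P3, P4.

P1 6, P2 4, P3 1, P4 4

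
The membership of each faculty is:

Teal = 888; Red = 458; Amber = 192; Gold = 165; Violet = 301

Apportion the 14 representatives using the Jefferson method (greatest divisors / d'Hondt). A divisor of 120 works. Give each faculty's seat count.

With modified divisor 120: modified quotas Teal 7.400, Red 3.817, Amber 1.600, Gold 1.375, Violet 2.508.
Rounding down: Teal 7, Red 3, Amber 1, Gold 1, Violet 2 (total 14).

Teal 7; Red 3; Amber 1; Gold 1; Violet 2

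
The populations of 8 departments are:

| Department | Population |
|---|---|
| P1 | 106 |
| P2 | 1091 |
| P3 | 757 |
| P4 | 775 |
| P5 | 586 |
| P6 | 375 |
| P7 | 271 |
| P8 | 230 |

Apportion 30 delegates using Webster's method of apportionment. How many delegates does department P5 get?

4

Standard divisor 4191/30 ≈ 139.7; standard quotas: P1 0.759, P2 7.810, P3 5.419, P4 5.548, P5 4.195, P6 2.684, P7 1.940, P8 1.646.
Rounding to the nearest integer gives 1, 8, 5, 6, 4, 3, 2, 2 = 31 seats, so the divisor must be adjusted.
With modified divisor 143: modified quotas P1 0.741, P2 7.629, P3 5.294, P4 5.420, P5 4.098, P6 2.622, P7 1.895, P8 1.608.
Rounding to the nearest integer: P1 1, P2 8, P3 5, P4 5, P5 4, P6 3, P7 2, P8 2 (total 30).
P5 receives 4.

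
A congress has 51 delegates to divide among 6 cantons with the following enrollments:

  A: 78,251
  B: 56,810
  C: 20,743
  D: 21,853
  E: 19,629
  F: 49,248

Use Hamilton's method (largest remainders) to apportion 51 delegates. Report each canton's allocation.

A: 16, B: 12, C: 4, D: 5, E: 4, F: 10

Total 246534; standard divisor 246534/51 = 4834.
Standard quotas: A 16.1876, B 11.7522, C 4.2911, D 4.5207, E 4.0606, F 10.1878.
Lower quotas: A 16, B 11, C 4, D 4, E 4, F 10 (sum 49, leaving 2 seats).
Remainders in descending order: B 0.7522, D 0.5207, C 0.2911, F 0.1878, A 0.1876, E 0.0606.
The surplus seats go to B, D.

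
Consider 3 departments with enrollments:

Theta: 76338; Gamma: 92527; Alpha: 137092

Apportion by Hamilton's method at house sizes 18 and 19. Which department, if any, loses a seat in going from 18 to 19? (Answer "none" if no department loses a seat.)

none

At 18 seats: Theta 5, Gamma 5, Alpha 8.
At 19 seats: Theta 5, Gamma 6, Alpha 8.
No department's allocation decreased.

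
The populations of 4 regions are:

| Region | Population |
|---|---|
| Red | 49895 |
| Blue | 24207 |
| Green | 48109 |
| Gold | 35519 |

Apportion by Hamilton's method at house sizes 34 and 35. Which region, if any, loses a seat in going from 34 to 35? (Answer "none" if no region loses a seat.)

none

At 34 seats: Red 11, Blue 5, Green 10, Gold 8.
At 35 seats: Red 11, Blue 5, Green 11, Gold 8.
No region's allocation decreased.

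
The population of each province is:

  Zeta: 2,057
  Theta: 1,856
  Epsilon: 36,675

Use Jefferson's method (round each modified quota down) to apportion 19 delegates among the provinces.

Standard divisor 40588/19 ≈ 2136.211; standard quotas: Zeta 0.963, Theta 0.869, Epsilon 17.168.
Rounding down gives 0, 0, 17 = 17 seats, so the divisor must be adjusted.
With modified divisor 2000: modified quotas Zeta 1.028, Theta 0.928, Epsilon 18.337.
Rounding down: Zeta 1, Theta 0, Epsilon 18 (total 19).

Zeta 1, Theta 0, Epsilon 18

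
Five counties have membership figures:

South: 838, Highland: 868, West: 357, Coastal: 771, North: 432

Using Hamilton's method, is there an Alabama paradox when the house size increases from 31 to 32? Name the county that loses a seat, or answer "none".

West

At 31 seats: South 8, Highland 8, West 4, Coastal 7, North 4.
At 32 seats: South 8, Highland 9, West 3, Coastal 8, North 4.
West drops from 4 to 3.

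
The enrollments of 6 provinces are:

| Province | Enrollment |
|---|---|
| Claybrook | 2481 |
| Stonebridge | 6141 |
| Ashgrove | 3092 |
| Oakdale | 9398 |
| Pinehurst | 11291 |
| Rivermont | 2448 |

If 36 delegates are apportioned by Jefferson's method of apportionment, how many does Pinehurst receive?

12

Standard divisor 34851/36 ≈ 968.083; standard quotas: Claybrook 2.563, Stonebridge 6.343, Ashgrove 3.194, Oakdale 9.708, Pinehurst 11.663, Rivermont 2.529.
Rounding down gives 2, 6, 3, 9, 11, 2 = 33 seats, so the divisor must be adjusted.
With modified divisor 870: modified quotas Claybrook 2.852, Stonebridge 7.059, Ashgrove 3.554, Oakdale 10.802, Pinehurst 12.978, Rivermont 2.814.
Rounding down: Claybrook 2, Stonebridge 7, Ashgrove 3, Oakdale 10, Pinehurst 12, Rivermont 2 (total 36).
Pinehurst receives 12.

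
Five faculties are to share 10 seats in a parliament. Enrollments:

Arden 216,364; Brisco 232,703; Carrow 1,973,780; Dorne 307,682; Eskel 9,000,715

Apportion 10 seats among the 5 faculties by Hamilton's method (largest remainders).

Standard divisor: 11731244 ÷ 10 ≈ 1173124.4.
Standard quotas: Arden 0.1844, Brisco 0.1984, Carrow 1.6825, Dorne 0.2623, Eskel 7.6724.
Lower quotas: Arden 0, Brisco 0, Carrow 1, Dorne 0, Eskel 7 (sum 8, leaving 2 seats).
Remainders in descending order: Carrow 0.6825, Eskel 0.6724, Dorne 0.2623, Brisco 0.1984, Arden 0.1844.
The surplus seats go to Carrow, Eskel.

Arden 0; Brisco 0; Carrow 2; Dorne 0; Eskel 8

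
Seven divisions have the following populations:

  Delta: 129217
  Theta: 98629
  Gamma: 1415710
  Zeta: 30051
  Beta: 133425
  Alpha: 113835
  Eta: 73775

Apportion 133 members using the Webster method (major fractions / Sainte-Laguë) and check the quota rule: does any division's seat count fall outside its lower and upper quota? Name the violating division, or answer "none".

Gamma

Standard quotas: Delta 8.616, Theta 6.576, Gamma 94.398, Zeta 2.004, Beta 8.897, Alpha 7.590, Eta 4.919.
Webster allocation: Delta 9, Theta 7, Gamma 93, Zeta 2, Beta 9, Alpha 8, Eta 5.
Gamma has quota 94.398 (lower 94, upper 95) but receives 93 — outside the quota interval.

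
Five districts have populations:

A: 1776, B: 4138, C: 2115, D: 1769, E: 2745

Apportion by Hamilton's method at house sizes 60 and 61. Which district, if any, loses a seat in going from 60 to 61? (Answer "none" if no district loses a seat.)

At 60 seats: A 9, B 20, C 10, D 8, E 13.
At 61 seats: A 9, B 20, C 10, D 9, E 13.
No district's allocation decreased.

none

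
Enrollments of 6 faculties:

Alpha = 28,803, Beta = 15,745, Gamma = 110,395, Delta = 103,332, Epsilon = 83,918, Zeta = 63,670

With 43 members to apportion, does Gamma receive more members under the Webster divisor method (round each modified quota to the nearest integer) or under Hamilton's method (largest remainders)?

Hamilton

Webster: Alpha 3, Beta 2, Gamma 11, Delta 11, Epsilon 9, Zeta 7.
Hamilton: Alpha 3, Beta 1, Gamma 12, Delta 11, Epsilon 9, Zeta 7.
Gamma gets 11 under Webster and 12 under Hamilton.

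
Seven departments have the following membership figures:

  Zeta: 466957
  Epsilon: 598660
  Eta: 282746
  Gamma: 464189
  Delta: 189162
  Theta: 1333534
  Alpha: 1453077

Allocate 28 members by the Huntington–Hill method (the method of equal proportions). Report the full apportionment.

Zeta 3; Epsilon 3; Eta 2; Gamma 3; Delta 1; Theta 8; Alpha 8

With divisor 175510: modified quotas Zeta 2.661, Epsilon 3.411, Eta 1.611, Gamma 2.645, Delta 1.078, Theta 7.598, Alpha 8.279.
Geometric-mean thresholds: Zeta √(2·3)=2.449, Epsilon √(3·4)=3.464, Eta √(1·2)=1.414, Gamma √(2·3)=2.449, Delta √(1·2)=1.414, Theta √(7·8)=7.483, Alpha √(8·9)=8.485.
Each quota rounded against its threshold gives Zeta 3, Epsilon 3, Eta 2, Gamma 3, Delta 1, Theta 8, Alpha 8 (total 28).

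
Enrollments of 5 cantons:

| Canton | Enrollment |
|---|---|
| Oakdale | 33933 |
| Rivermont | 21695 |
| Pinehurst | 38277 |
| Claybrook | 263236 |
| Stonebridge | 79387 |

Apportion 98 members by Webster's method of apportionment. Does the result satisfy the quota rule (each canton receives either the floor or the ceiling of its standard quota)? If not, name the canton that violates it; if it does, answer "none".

Claybrook

Standard quotas: Oakdale 7.618, Rivermont 4.871, Pinehurst 8.593, Claybrook 59.096, Stonebridge 17.822.
Webster allocation: Oakdale 8, Rivermont 5, Pinehurst 9, Claybrook 58, Stonebridge 18.
Claybrook has quota 59.096 (lower 59, upper 60) but receives 58 — outside the quota interval.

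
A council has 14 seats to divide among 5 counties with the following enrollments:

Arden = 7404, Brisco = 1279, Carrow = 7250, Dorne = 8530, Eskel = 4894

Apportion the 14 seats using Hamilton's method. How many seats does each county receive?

Arden=4, Brisco=1, Carrow=3, Dorne=4, Eskel=2

Standard divisor: 29357 ÷ 14 ≈ 2096.929.
Standard quotas: Arden 3.5309, Brisco 0.6099, Carrow 3.4574, Dorne 4.0679, Eskel 2.3339.
Lower quotas: Arden 3, Brisco 0, Carrow 3, Dorne 4, Eskel 2 (sum 12, leaving 2 seats).
Remainders in descending order: Brisco 0.6099, Arden 0.5309, Carrow 0.4574, Eskel 0.3339, Dorne 0.0679.
Largest remainders: Brisco, Arden receive the extra seats.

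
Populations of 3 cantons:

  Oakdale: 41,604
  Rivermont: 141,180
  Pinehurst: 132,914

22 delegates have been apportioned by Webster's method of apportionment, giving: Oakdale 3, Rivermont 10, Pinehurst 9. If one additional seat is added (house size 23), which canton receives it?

Priority for the next seat is population ÷ (current seats + 0.5).
Priorities: Oakdale 11886.857, Rivermont 13445.714, Pinehurst 13990.947.
Highest priority: Pinehurst.

Pinehurst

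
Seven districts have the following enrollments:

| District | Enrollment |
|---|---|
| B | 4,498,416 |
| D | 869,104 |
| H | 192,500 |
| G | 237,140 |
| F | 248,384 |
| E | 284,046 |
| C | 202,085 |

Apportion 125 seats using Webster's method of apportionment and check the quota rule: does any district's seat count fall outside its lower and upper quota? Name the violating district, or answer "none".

B

Standard quotas: B 86.088, D 16.632, H 3.684, G 4.538, F 4.753, E 5.436, C 3.867.
Webster allocation: B 85, D 17, H 4, G 5, F 5, E 5, C 4.
B has quota 86.088 (lower 86, upper 87) but receives 85 — outside the quota interval.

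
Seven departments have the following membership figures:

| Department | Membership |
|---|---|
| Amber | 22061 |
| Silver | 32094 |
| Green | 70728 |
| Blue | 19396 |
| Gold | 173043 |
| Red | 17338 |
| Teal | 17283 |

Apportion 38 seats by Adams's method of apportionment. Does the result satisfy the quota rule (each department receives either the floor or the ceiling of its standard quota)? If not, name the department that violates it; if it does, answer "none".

none

Standard quotas: Amber 2.382, Silver 3.465, Green 7.637, Blue 2.094, Gold 18.684, Red 1.872, Teal 1.866.
Adams allocation: Amber 3, Silver 4, Green 7, Blue 2, Gold 18, Red 2, Teal 2.
Every allocation lies between the lower and upper quota.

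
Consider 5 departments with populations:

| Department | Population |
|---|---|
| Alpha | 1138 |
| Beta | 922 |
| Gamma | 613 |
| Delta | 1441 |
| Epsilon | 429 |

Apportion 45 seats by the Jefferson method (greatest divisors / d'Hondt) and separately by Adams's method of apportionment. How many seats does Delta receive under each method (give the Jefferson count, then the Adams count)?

15 and 14

Jefferson: Alpha 11, Beta 9, Gamma 6, Delta 15, Epsilon 4.
Adams: Alpha 11, Beta 9, Gamma 6, Delta 14, Epsilon 5.
Delta gets 15 under Jefferson and 14 under Adams.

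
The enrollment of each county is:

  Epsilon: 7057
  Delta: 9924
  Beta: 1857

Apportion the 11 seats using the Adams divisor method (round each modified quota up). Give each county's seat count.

Standard divisor 18838/11 ≈ 1712.545; standard quotas: Epsilon 4.121, Delta 5.795, Beta 1.084.
Rounding up gives 5, 6, 2 = 13 seats, so the divisor must be adjusted.
With modified divisor 1900: modified quotas Epsilon 3.714, Delta 5.223, Beta 0.977.
Rounding up: Epsilon 4, Delta 6, Beta 1 (total 11).

Epsilon 4, Delta 6, Beta 1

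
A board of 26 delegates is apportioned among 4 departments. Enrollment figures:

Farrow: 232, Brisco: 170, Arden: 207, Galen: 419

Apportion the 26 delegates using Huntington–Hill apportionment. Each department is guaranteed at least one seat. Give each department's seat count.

Farrow=6; Brisco=4; Arden=5; Galen=11

With divisor 39: modified quotas Farrow 5.949, Brisco 4.359, Arden 5.308, Galen 10.744.
Geometric-mean thresholds: Farrow √(5·6)=5.477, Brisco √(4·5)=4.472, Arden √(5·6)=5.477, Galen √(10·11)=10.488.
Each quota rounded against its threshold gives Farrow 6, Brisco 4, Arden 5, Galen 11 (total 26).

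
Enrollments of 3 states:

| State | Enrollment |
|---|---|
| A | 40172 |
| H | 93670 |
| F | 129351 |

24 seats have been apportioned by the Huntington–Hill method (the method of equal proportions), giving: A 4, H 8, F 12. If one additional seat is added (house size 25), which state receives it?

H

Priority for the next seat is population ÷ (√(s·(s+1))).
Priorities: A 8982.732, H 11039.115, F 10356.368.
Highest priority: H.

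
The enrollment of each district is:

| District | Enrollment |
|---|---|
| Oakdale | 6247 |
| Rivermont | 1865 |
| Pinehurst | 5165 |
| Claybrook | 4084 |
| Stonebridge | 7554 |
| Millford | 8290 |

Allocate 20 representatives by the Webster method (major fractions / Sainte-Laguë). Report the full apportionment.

Oakdale: 4, Rivermont: 1, Pinehurst: 3, Claybrook: 2, Stonebridge: 5, Millford: 5

Standard divisor 33205/20 ≈ 1660.25; standard quotas: Oakdale 3.763, Rivermont 1.123, Pinehurst 3.111, Claybrook 2.460, Stonebridge 4.550, Millford 4.993.
Rounding to the nearest integer gives Oakdale 4, Rivermont 1, Pinehurst 3, Claybrook 2, Stonebridge 5, Millford 5 — total 20, matching the house size, so no adjustment is needed.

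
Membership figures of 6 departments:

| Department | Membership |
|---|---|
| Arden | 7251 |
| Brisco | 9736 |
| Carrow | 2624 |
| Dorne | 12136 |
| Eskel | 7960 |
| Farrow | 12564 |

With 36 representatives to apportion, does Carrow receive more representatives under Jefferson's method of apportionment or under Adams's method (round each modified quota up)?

Jefferson: Arden 5, Brisco 7, Carrow 1, Dorne 9, Eskel 5, Farrow 9.
Adams: Arden 5, Brisco 7, Carrow 2, Dorne 8, Eskel 6, Farrow 8.
Carrow gets 1 under Jefferson and 2 under Adams.

Adams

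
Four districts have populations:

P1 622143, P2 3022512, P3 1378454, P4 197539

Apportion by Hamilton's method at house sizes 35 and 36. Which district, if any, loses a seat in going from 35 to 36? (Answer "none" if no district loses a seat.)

At 35 seats: P1 4, P2 20, P3 9, P4 2.
At 36 seats: P1 4, P2 21, P3 10, P4 1.
P4 drops from 2 to 1.

P4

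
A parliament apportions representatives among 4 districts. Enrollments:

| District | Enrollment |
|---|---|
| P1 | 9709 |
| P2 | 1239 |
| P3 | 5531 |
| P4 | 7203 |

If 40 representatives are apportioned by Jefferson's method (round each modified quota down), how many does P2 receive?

Standard divisor 23682/40 ≈ 592.05; standard quotas: P1 16.399, P2 2.093, P3 9.342, P4 12.166.
Rounding down gives 16, 2, 9, 12 = 39 seats, so the divisor must be adjusted.
With modified divisor 560: modified quotas P1 17.337, P2 2.212, P3 9.877, P4 12.863.
Rounding down: P1 17, P2 2, P3 9, P4 12 (total 40).
P2 receives 2.

2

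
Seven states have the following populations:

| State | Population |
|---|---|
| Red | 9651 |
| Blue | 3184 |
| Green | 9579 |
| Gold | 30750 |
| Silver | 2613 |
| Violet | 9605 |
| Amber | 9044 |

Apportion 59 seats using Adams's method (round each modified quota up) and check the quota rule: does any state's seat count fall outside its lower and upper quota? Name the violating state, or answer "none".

Gold

Standard quotas: Red 7.651, Blue 2.524, Green 7.594, Gold 24.377, Silver 2.071, Violet 7.614, Amber 7.169.
Adams allocation: Red 8, Blue 3, Green 8, Gold 23, Silver 2, Violet 8, Amber 7.
Gold has quota 24.377 (lower 24, upper 25) but receives 23 — outside the quota interval.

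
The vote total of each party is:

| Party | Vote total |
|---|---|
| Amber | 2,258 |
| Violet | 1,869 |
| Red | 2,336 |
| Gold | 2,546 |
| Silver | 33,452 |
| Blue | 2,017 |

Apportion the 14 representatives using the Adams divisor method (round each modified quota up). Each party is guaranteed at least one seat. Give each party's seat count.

Amber: 1; Violet: 1; Red: 1; Gold: 1; Silver: 9; Blue: 1

Standard divisor 44478/14 ≈ 3177; standard quotas: Amber 0.711, Violet 0.588, Red 0.735, Gold 0.801, Silver 10.529, Blue 0.635.
Rounding up gives 1, 1, 1, 1, 11, 1 = 16 seats, so the divisor must be adjusted.
With modified divisor 3900: modified quotas Amber 0.579, Violet 0.479, Red 0.599, Gold 0.653, Silver 8.577, Blue 0.517.
Rounding up: Amber 1, Violet 1, Red 1, Gold 1, Silver 9, Blue 1 (total 14).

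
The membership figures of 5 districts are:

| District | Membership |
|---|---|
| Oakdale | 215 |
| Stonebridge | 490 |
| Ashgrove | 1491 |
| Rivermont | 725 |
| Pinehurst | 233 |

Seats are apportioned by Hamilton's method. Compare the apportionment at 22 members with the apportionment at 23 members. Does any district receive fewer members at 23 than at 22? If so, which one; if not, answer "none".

At 22 seats: Oakdale 2, Stonebridge 3, Ashgrove 10, Rivermont 5, Pinehurst 2.
At 23 seats: Oakdale 1, Stonebridge 4, Ashgrove 11, Rivermont 5, Pinehurst 2.
Oakdale drops from 2 to 1.

Oakdale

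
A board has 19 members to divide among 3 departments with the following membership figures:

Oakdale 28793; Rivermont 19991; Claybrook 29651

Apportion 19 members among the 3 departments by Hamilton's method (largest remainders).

Oakdale=7; Rivermont=5; Claybrook=7

Standard divisor: 78435 ÷ 19 ≈ 4128.158.
Standard quotas: Oakdale 6.9748, Rivermont 4.8426, Claybrook 7.1826.
Lower quotas: Oakdale 6, Rivermont 4, Claybrook 7 (sum 17, leaving 2 seats).
Remainders in descending order: Oakdale 0.9748, Rivermont 0.8426, Claybrook 0.1826.
Largest remainders: Oakdale, Rivermont receive the extra seats.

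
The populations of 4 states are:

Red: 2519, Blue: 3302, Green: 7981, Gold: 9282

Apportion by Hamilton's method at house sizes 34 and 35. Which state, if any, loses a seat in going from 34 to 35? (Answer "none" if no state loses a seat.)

none

At 34 seats: Red 4, Blue 5, Green 12, Gold 13.
At 35 seats: Red 4, Blue 5, Green 12, Gold 14.
No state's allocation decreased.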